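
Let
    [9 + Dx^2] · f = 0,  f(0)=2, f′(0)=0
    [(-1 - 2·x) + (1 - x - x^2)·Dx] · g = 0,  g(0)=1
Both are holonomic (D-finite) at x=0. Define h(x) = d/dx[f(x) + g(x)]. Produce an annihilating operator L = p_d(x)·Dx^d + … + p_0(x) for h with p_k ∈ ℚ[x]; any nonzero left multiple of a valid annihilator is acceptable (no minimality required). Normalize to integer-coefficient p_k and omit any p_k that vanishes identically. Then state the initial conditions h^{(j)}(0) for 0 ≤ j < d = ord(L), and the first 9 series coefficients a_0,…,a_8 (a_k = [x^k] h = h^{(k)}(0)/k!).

L = (468 + 1026·x + 1170·x^2 + 450·x^3 + 630·x^4 + 486·x^5 + 162·x^6) + (-81 - 63·x + 252·x^2 + 45·x^3 - 90·x^4 + 153·x^5 + 189·x^6 + 54·x^7)·Dx + (52 + 114·x + 130·x^2 + 50·x^3 + 70·x^4 + 54·x^5 + 18·x^6)·Dx^2 + (-9 - 7·x + 28·x^2 + 5·x^3 - 10·x^4 + 17·x^5 + 21·x^6 + 6·x^7)·Dx^3  (order 3).
h: a_k = 1, -14, 9, 47, 40, 1317/20, 147, 76889/280, 495, …
ICs: h(0) = 1, h′(0) = -14, h′′(0) = 18.

f: a_k = 2, 0, -9, 0, 27/4, 0, -81/40, 0, 729/2240, …
g: a_k = 1, 1, 2, 3, 5, 8, 13, 21, 34, …
f+g: L₀ = lclm(L_f,L_g), ord ≤ 2+1.
Derive L from L₀ (diff closure).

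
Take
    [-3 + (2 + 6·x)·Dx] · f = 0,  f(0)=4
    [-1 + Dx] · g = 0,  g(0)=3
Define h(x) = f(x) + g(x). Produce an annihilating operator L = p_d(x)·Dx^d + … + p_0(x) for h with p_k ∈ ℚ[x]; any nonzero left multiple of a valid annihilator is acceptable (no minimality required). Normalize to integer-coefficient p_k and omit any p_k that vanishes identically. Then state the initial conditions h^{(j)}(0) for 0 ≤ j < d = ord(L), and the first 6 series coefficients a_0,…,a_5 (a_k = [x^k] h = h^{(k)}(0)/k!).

L = (15 + 18·x) + (-13 - 24·x - 36·x^2)·Dx + (-2 + 6·x + 36·x^2)·Dx^2  (order 2).
h: a_k = 7, 9, -3, 29/4, -401/32, 8513/320, …
ICs: h(0) = 7, h′(0) = 9.

f: a_k = 4, 6, -9/2, 27/4, -405/32, 1701/64, …
g: a_k = 3, 3, 3/2, 1/2, 1/8, 1/40, …
L₀ := lclm(L_f,L_g); ord L₀ ≤ 1+1.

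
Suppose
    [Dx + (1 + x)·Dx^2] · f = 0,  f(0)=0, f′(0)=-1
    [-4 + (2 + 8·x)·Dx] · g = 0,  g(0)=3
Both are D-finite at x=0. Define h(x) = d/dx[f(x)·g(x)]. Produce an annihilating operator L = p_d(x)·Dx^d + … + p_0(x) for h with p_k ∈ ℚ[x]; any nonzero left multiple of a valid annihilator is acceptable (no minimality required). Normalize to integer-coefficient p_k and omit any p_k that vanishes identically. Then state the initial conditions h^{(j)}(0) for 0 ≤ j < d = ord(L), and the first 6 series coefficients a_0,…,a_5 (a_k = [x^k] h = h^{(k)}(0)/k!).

L = (-4 + 40·x + 8·x^2) + (28 + 174·x + 264·x^2 + 64·x^3)·Dx + (5 + 47·x + 138·x^2 + 128·x^3 + 32·x^4)·Dx^2  (order 2).
h: a_k = -3, -9, 24, -65, 389/2, -3156/5, …
ICs: h(0) = -3, h′(0) = -9.

f: a_k = 0, -1, 1/2, -1/3, 1/4, -1/5, …
g: a_k = 3, 6, -6, 12, -30, 84, …
L₀ := L_f ⊗_s L_g (sym. prod.), ord ≤ 2.
h=h₀': d/dx-closure on L₀ ⇒ L.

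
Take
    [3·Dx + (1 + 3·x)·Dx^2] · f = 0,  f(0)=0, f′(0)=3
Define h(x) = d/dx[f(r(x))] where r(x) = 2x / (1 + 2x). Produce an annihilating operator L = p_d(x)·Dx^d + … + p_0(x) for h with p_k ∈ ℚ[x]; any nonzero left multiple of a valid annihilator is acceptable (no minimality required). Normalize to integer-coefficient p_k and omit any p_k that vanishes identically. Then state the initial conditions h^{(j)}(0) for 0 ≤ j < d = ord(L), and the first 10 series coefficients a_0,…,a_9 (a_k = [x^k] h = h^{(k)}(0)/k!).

L = (10 + 32·x) + (1 + 10·x + 16·x^2)·Dx  (order 1).
h: a_k = 6, -60, 504, -4080, 32736, -262080, 2097024, -16776960, 134217216, -1073740800, …
ICs: h(0) = 6.

f: a_k = 0, 3, -9/2, 9, -81/4, 243/5, -243/2, 2187/7, -6561/8, 2187, …
f∘r: x↦r, Dx↦Dx/r' in L_f ⇒ L₀.
h=h₀': d/dx-closure on L₀ ⇒ L.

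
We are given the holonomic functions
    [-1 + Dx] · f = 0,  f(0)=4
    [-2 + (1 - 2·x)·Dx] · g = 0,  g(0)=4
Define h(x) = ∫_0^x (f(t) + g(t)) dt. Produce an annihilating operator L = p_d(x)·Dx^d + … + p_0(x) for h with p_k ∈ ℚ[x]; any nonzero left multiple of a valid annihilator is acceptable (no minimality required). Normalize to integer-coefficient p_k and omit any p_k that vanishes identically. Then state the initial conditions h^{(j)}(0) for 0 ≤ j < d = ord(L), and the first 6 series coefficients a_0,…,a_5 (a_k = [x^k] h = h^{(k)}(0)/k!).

f: a_k = 4, 4, 2, 2/3, 1/6, 1/30, …
g: a_k = 4, 8, 16, 32, 64, 128, …
L₀ := lclm(L_f,L_g); ord L₀ ≤ 1+1.
∫: right-multiply L₀ by Dx.
L = (6 + 4·x)·Dx + (-7 - 4·x + 4·x^2)·Dx^2 + (1 - 4·x^2)·Dx^3  (order 3).
h: a_k = 0, 8, 6, 6, 49/6, 77/6, …
ICs: h(0) = 0, h′(0) = 8, h′′(0) = 12.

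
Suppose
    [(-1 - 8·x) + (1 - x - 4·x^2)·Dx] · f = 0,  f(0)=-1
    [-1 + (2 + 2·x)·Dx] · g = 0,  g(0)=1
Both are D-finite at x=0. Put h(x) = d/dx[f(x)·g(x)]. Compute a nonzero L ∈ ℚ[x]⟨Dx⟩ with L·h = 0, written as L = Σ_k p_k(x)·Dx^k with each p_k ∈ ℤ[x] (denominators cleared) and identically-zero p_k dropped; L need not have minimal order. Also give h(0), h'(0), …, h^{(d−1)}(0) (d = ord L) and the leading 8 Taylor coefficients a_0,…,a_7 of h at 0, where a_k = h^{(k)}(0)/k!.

L = (43 + 210·x + 603·x^2 + 680·x^3 + 240·x^4) + (-6 - 34·x + 6·x^2 + 194·x^3 + 256·x^4 + 96·x^5)·Dx  (order 1).
h: a_k = -3/2, -43/4, -549/16, -4211/32, -100705/256, -645885/512, -7525945/2048, -44759491/4096, …
ICs: h(0) = -3/2.

f: a_k = -1, -1, -5, -9, -29, -65, -181, -441, …
g: a_k = 1, 1/2, -1/8, 1/16, -5/128, 7/256, -21/1024, 33/2048, …
h₀=f·g: eliminate ⇒ L₀, order ≤ 1·1.
Derive L from L₀ (diff closure).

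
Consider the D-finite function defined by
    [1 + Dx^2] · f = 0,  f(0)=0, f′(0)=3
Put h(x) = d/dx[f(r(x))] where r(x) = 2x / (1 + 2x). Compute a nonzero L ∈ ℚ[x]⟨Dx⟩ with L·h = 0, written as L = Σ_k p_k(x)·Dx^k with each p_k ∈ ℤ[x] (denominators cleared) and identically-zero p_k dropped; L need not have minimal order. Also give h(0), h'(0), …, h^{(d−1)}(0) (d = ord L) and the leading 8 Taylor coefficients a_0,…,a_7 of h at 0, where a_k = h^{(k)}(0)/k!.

f: a_k = 0, 3, 0, -1/2, 0, 1/40, 0, -1/1680, …
Substitute x→r, Dx→(1/r')Dx; clear ⇒ L₀.
Derive L from L₀ (diff closure).
L = (28 + 96·x + 96·x^2) + (12 + 72·x + 144·x^2 + 96·x^3)·Dx + (1 + 8·x + 24·x^2 + 32·x^3 + 16·x^4)·Dx^2  (order 2).
h: a_k = 6, -24, 60, -96, 4, 720, -55448/15, 203648/15, …
ICs: h(0) = 6, h′(0) = -24.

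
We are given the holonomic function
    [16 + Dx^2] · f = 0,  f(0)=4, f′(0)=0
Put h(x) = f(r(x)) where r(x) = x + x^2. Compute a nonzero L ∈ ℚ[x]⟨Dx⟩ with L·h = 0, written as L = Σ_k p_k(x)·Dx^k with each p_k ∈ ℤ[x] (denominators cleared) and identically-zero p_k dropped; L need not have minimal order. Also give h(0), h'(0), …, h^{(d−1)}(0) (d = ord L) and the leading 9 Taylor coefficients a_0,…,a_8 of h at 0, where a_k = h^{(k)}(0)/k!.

L = (16 + 96·x + 192·x^2 + 128·x^3) - 2·Dx + (1 + 2·x)·Dx^2  (order 2).
h: a_k = 4, 0, -32, -64, 32/3, 512/3, 10496/45, 512/15, -92032/315, …
ICs: h(0) = 4, h′(0) = 0.

f: a_k = 4, 0, -32, 0, 128/3, 0, -1024/45, 0, 2048/315, …
Change of var in L_f (x↦r) gives L₀.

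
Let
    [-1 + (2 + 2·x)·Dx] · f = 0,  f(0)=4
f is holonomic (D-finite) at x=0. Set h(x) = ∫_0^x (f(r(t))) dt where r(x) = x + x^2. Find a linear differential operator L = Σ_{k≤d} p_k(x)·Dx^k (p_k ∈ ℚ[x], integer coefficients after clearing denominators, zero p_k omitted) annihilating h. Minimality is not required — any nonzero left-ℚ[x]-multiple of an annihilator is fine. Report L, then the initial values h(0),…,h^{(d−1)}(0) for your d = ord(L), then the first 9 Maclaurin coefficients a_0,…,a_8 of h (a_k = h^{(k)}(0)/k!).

L = (-1 - 2·x)·Dx + (2 + 2·x + 2·x^2)·Dx^2  (order 2).
h: a_k = 0, 4, 1, 1/2, -3/16, 3/160, 5/128, -57/1792, 21/4096, …
ICs: h(0) = 0, h′(0) = 4.

f: a_k = 4, 2, -1/2, 1/4, -5/32, 7/64, -21/256, 33/512, -429/8192, …
f∘r: x↦r, Dx↦Dx/r' in L_f ⇒ L₀.
h=∫₀ˣh₀: take L = L₀·Dx.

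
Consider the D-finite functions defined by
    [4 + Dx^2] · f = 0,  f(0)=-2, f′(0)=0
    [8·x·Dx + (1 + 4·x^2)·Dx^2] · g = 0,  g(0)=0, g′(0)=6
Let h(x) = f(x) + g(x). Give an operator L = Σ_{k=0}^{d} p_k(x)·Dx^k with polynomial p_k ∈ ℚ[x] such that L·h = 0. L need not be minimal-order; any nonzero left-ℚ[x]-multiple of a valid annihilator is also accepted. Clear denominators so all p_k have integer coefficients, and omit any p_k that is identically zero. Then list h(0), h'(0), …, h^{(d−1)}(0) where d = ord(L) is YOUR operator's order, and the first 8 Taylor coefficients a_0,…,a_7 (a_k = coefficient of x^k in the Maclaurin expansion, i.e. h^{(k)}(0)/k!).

f: a_k = -2, 0, 4, 0, -4/3, 0, 8/45, 0, …
g: a_k = 0, 6, 0, -8, 0, 96/5, 0, -384/7, …
Sum ⇒ L₀ = lclm(L_f,L_g) in ℚ(x)⟨Dx⟩.
L = (-352·x + 1792·x^3 + 512·x^5)·Dx + (-4 + 112·x^2 + 576·x^4 + 256·x^6)·Dx^2 + (-88·x + 448·x^3 + 128·x^5)·Dx^3 + (-1 + 28·x^2 + 144·x^4 + 64·x^6)·Dx^4  (order 4).
h: a_k = -2, 6, 4, -8, -4/3, 96/5, 8/45, -384/7, …
ICs: h(0) = -2, h′(0) = 6, h′′(0) = 8, h′′′(0) = -48.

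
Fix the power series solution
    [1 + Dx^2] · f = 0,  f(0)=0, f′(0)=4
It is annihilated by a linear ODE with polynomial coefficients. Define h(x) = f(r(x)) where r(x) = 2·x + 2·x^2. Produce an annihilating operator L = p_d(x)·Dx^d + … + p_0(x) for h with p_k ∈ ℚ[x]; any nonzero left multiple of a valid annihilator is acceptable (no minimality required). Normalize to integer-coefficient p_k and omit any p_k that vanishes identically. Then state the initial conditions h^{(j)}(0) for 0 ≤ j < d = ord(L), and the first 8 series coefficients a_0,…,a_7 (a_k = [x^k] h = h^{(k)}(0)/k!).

L = (4 + 24·x + 48·x^2 + 32·x^3) - 2·Dx + (1 + 2·x)·Dx^2  (order 2).
h: a_k = 0, 8, 8, -16/3, -16, -224/15, 0, 3328/315, …
ICs: h(0) = 0, h′(0) = 8.

f: a_k = 0, 4, 0, -2/3, 0, 1/30, 0, -1/1260, …
Substitute x→r, Dx→(1/r')Dx; clear ⇒ L₀.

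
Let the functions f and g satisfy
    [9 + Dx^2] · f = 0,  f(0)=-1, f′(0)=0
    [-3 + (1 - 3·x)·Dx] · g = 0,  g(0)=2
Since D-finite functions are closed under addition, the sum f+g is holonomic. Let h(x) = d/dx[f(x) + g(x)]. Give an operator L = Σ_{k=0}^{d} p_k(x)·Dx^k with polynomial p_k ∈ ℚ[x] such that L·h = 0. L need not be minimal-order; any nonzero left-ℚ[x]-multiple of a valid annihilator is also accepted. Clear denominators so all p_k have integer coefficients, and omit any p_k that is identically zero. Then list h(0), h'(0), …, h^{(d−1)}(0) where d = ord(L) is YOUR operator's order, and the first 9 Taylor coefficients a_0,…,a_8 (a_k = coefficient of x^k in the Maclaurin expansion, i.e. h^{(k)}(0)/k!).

f: a_k = -1, 0, 9/2, 0, -27/8, 0, 81/80, 0, -729/4480, …
g: a_k = 2, 6, 18, 54, 162, 486, 1458, 4374, 13122, …
f+g: L₀ = lclm(L_f,L_g), ord ≤ 2+1.
h=h₀': d/dx-closure on L₀ ⇒ L.
L = (702 - 324·x + 486·x^2) + (-63 + 243·x - 243·x^2 + 243·x^3)·Dx + (78 - 36·x + 54·x^2)·Dx^2 + (-7 + 27·x - 27·x^2 + 27·x^3)·Dx^3  (order 3).
h: a_k = 6, 45, 162, 1269/2, 2430, 350163/40, 30618, 58785831/560, 354294, …
ICs: h(0) = 6, h′(0) = 45, h′′(0) = 324.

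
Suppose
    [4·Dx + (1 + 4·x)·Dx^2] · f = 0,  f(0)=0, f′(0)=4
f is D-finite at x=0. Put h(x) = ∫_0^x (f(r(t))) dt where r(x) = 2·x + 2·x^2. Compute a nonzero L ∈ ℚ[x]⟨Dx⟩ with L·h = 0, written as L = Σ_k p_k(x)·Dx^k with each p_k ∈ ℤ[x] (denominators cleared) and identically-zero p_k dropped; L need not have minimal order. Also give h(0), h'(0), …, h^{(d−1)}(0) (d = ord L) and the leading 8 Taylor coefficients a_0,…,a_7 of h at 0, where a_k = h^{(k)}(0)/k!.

f: a_k = 0, 4, -8, 64/3, -64, 1024/5, -2048/3, 16384/7, …
L₀ from L_f via x↦r, Dx↦r'^{-1}Dx.
h=∫h₀ ⇒ L = L₀·Dx.
L = (6 + 16·x + 16·x^2)·Dx^2 + (1 + 10·x + 24·x^2 + 16·x^3)·Dx^3  (order 3).
h: a_k = 0, 0, 4, -8, 80/3, -544/5, 7424/15, -16896/7, …
ICs: h(0) = 0, h′(0) = 0, h′′(0) = 8.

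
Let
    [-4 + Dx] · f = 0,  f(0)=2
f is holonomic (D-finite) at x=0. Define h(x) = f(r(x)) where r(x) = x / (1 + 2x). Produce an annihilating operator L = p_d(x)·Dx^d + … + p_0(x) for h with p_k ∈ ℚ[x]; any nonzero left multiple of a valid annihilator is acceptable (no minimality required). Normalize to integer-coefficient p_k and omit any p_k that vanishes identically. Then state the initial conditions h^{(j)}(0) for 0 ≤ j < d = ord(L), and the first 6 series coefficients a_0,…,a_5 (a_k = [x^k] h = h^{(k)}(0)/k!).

f: a_k = 2, 8, 16, 64/3, 64/3, 256/15, …
Substitute x→r, Dx→(1/r')Dx; clear ⇒ L₀.
L = -4 + (1 + 4·x + 4·x^2)·Dx  (order 1).
h: a_k = 2, 8, 0, -32/3, 64/3, -128/5, …
ICs: h(0) = 2.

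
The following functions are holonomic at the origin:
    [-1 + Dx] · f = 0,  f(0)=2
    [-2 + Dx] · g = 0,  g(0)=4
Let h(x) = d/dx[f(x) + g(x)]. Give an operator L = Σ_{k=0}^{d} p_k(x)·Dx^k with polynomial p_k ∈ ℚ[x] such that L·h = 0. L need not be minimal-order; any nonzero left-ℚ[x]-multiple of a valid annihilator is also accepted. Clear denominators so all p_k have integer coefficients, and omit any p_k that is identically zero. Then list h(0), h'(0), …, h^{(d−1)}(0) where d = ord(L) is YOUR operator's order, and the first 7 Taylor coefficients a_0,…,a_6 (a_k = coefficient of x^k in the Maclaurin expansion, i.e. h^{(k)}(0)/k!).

f: a_k = 2, 2, 1, 1/3, 1/12, 1/60, 1/360, …
g: a_k = 4, 8, 8, 16/3, 8/3, 16/15, 16/45, …
f+g: L₀ = lclm(L_f,L_g), ord ≤ 1+1.
h₀' ⇒ L via d/dx closure of L₀.
L = 2 - 3·Dx + Dx^2  (order 2).
h: a_k = 10, 18, 17, 11, 65/12, 43/20, 257/360, …
ICs: h(0) = 10, h′(0) = 18.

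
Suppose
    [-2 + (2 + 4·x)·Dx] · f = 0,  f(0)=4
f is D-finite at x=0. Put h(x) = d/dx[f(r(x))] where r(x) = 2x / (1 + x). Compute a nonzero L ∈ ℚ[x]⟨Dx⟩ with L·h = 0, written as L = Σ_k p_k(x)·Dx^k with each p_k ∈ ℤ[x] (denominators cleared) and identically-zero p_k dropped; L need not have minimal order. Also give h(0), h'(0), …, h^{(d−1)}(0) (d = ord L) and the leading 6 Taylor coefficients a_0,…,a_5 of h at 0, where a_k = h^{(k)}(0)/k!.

L = (-4 - 10·x) + (-1 - 6·x - 5·x^2)·Dx  (order 1).
h: a_k = 8, -32, 120, -480, 2040, -9024, …
ICs: h(0) = 8.

f: a_k = 4, 4, -2, 2, -5/2, 7/2, …
L₀ from L_f via x↦r, Dx↦r'^{-1}Dx.
Differentiate: ansatz ord ≤ ord L₀ ⇒ L.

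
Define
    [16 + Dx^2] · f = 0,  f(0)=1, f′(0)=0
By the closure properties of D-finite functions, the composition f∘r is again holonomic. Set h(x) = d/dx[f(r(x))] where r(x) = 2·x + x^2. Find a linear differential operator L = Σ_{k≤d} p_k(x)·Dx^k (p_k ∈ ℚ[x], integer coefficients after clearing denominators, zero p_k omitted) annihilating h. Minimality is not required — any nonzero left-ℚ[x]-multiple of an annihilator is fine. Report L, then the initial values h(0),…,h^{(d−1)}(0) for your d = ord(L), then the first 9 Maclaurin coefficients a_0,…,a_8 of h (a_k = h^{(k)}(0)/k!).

f: a_k = 1, 0, -8, 0, 32/3, 0, -256/45, 0, 512/315, …
Substitute x→r, Dx→(1/r')Dx; clear ⇒ L₀.
Differentiate: ansatz ord ≤ ord L₀ ⇒ L.
L = (67 + 256·x + 384·x^2 + 256·x^3 + 64·x^4) + (-3 - 3·x)·Dx + (1 + 2·x + x^2)·Dx^2  (order 2).
h: a_k = 0, -64, -96, 1952/3, 5120/3, -9728/15, -105728/15, -2365184/315, 237568/35, …
ICs: h(0) = 0, h′(0) = -64.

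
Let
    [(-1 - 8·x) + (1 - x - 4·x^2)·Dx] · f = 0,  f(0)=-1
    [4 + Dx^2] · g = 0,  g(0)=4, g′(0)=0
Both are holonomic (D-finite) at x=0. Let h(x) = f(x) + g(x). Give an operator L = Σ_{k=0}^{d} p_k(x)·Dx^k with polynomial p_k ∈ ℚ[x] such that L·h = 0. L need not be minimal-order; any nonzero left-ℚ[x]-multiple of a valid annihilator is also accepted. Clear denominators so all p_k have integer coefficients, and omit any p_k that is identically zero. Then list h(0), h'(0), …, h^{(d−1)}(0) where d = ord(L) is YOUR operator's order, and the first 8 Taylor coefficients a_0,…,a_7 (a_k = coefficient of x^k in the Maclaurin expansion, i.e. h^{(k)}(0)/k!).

f: a_k = -1, -1, -5, -9, -29, -65, -181, -441, …
g: a_k = 4, 0, -8, 0, 8/3, 0, -16/45, 0, …
L₀ := lclm(L_f,L_g); ord L₀ ≤ 1+2.
L = (116 + 1008·x + 968·x^2 + 2688·x^3 + 640·x^4 + 1024·x^5) + (-28 - 4·x + 8·x^2 + 200·x^3 + 480·x^4 + 384·x^5 + 512·x^6)·Dx + (29 + 252·x + 242·x^2 + 672·x^3 + 160·x^4 + 256·x^5)·Dx^2 + (-7 - x + 2·x^2 + 50·x^3 + 120·x^4 + 96·x^5 + 128·x^6)·Dx^3  (order 3).
h: a_k = 3, -1, -13, -9, -79/3, -65, -8161/45, -441, …
ICs: h(0) = 3, h′(0) = -1, h′′(0) = -26.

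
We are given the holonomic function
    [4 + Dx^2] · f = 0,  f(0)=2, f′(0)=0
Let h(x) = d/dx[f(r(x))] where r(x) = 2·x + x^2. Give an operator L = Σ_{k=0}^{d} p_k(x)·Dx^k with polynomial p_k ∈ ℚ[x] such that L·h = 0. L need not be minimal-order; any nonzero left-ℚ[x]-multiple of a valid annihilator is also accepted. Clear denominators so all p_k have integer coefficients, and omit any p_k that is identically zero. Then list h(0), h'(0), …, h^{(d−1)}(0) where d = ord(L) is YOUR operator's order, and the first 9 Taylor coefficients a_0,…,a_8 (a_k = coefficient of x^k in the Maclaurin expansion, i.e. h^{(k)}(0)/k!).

f: a_k = 2, 0, -4, 0, 4/3, 0, -8/45, 0, 4/315, …
Change of var in L_f (x↦r) gives L₀.
Derive L from L₀ (diff closure).
L = (19 + 64·x + 96·x^2 + 64·x^3 + 16·x^4) + (-3 - 3·x)·Dx + (1 + 2·x + x^2)·Dx^2  (order 2).
h: a_k = 0, -32, -48, 208/3, 640/3, 1856/15, -2464/15, -95968/315, -4864/35, …
ICs: h(0) = 0, h′(0) = -32.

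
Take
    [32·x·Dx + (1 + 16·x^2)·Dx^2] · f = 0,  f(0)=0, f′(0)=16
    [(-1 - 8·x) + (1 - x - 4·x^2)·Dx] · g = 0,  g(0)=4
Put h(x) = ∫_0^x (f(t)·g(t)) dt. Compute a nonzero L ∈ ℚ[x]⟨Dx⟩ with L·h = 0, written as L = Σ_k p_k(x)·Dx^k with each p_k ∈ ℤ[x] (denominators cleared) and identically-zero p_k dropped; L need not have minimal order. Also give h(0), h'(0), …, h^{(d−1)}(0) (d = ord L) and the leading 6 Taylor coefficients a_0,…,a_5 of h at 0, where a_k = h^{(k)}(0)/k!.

f: a_k = 0, 16, 0, -256/3, 0, 4096/5, …
g: a_k = 4, 4, 20, 36, 116, 260, …
h₀=f·g: eliminate ⇒ L₀, order ≤ 2·1.
h=∫h₀ ⇒ L = L₀·Dx.
L = (8 + 32·x + 384·x^2)·Dx + (2 - 16·x + 64·x^2 + 384·x^3)·Dx^2 + (-1 + x - 12·x^2 + 16·x^3 + 64·x^4)·Dx^3  (order 3).
h: a_k = 0, 0, 32, 64/3, -16/3, 704/15, …
ICs: h(0) = 0, h′(0) = 0, h′′(0) = 64.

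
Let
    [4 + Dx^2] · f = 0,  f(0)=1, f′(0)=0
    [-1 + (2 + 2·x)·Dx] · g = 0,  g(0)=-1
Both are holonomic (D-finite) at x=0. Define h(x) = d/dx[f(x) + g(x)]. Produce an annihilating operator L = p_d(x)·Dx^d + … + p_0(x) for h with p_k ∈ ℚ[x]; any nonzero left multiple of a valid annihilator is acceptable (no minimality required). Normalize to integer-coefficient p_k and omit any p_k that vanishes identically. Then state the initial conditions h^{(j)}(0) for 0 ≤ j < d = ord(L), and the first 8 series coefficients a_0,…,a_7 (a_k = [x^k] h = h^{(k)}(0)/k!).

f: a_k = 1, 0, -2, 0, 2/3, 0, -4/45, 0, …
g: a_k = -1, -1/2, 1/8, -1/16, 5/128, -7/256, 21/1024, -33/2048, …
f+g: L₀ = lclm(L_f,L_g), ord ≤ 2+1.
h₀' ⇒ L via d/dx closure of L₀.
L = (-124 - 128·x - 64·x^2) + (-152 - 408·x - 384·x^2 - 128·x^3)·Dx + (-31 - 32·x - 16·x^2)·Dx^2 + (-38 - 102·x - 96·x^2 - 32·x^3)·Dx^3  (order 3).
h: a_k = -1/2, -15/4, -3/16, 271/96, -35/256, -3151/7680, -231/2048, 200671/1290240, …
ICs: h(0) = -1/2, h′(0) = -15/4, h′′(0) = -3/8.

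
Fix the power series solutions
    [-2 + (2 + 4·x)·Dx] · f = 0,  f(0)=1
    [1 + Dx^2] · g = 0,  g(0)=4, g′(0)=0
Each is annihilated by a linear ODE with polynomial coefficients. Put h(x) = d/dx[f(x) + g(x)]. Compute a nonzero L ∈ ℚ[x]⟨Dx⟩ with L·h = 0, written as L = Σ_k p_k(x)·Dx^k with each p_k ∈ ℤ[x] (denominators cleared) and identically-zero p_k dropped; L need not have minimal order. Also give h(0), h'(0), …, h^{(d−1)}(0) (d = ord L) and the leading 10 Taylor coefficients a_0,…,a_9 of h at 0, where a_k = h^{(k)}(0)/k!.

L = (-4 - x - x^2) + (-1 - 3·x - 3·x^2 - 2·x^3)·Dx + (-4 - x - x^2)·Dx^2 + (-1 - 3·x - 3·x^2 - 2·x^3)·Dx^3  (order 3).
h: a_k = 1, -5, 3/2, -11/6, 35/8, -949/120, 231/16, -135131/5040, 6435/128, -34459429/362880, …
ICs: h(0) = 1, h′(0) = -5, h′′(0) = 3.

f: a_k = 1, 1, -1/2, 1/2, -5/8, 7/8, -21/16, 33/16, -429/128, 715/128, …
g: a_k = 4, 0, -2, 0, 1/6, 0, -1/180, 0, 1/10080, 0, …
f+g: L₀ = lclm(L_f,L_g), ord ≤ 1+2.
h=h₀': d/dx-closure on L₀ ⇒ L.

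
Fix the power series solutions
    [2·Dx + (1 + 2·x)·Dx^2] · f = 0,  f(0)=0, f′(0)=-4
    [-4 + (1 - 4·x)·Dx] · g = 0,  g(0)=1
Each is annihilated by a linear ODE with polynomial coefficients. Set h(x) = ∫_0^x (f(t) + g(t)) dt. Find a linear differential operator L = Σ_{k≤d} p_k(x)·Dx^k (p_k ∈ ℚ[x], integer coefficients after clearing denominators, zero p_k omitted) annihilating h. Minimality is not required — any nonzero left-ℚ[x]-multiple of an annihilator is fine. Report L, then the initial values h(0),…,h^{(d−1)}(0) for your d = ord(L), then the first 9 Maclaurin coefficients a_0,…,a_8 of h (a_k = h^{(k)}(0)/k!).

f: a_k = 0, -4, 4, -16/3, 8, -64/5, 64/3, -256/7, 64, …
g: a_k = 1, 4, 16, 64, 256, 1024, 4096, 16384, 65536, …
f+g: L₀ = lclm(L_f,L_g), ord ≤ 2+1.
Integrate: L := L₀·Dx.
L = (-128 - 64·x)·Dx^2 + (-44 - 224·x - 128·x^2)·Dx^3 + (5 - 6·x - 48·x^2 - 32·x^3)·Dx^4  (order 4).
h: a_k = 0, 1, 0, 20/3, 44/3, 264/5, 2528/15, 12352/21, 14304/7, …
ICs: h(0) = 0, h′(0) = 1, h′′(0) = 0, h′′′(0) = 40.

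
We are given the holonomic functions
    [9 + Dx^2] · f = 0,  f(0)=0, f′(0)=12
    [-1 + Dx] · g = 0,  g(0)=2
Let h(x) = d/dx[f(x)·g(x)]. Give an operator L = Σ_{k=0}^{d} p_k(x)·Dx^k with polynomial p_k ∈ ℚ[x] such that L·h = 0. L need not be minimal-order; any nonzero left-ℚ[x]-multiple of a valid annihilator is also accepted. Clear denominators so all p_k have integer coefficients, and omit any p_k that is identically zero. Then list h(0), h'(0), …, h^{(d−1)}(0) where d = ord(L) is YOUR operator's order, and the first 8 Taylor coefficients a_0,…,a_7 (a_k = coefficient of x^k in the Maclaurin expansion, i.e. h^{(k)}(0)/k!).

L = 10 - 2·Dx + Dx^2  (order 2).
h: a_k = 24, 48, -72, -128, -4, 312/5, 332/15, -128/15, …
ICs: h(0) = 24, h′(0) = 48.

f: a_k = 0, 12, 0, -18, 0, 81/10, 0, -243/140, …
g: a_k = 2, 2, 1, 1/3, 1/12, 1/60, 1/360, 1/2520, …
L₀ := L_f ⊗_s L_g (sym. prod.), ord ≤ 2.
h₀' ⇒ L via d/dx closure of L₀.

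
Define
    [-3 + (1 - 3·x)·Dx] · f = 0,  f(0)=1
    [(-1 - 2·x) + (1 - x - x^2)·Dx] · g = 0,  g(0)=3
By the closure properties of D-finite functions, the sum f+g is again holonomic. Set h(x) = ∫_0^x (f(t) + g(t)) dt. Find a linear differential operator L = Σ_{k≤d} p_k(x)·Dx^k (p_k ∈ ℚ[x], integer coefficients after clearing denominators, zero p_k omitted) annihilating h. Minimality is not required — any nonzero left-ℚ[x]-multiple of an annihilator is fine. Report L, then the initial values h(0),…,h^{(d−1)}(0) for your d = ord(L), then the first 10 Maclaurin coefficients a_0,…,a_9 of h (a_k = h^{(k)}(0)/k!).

L = (-6 - 36·x + 18·x^2 - 18·x^3)·Dx + (14 - 18·x - 24·x^2 + 18·x^3 - 36·x^4)·Dx^2 + (-2 + 10·x - 15·x^2 + 10·x^3 - 9·x^5)·Dx^3  (order 3).
h: a_k = 0, 4, 3, 5, 9, 96/5, 89/2, 768/7, 1125/4, 2221/3, …
ICs: h(0) = 0, h′(0) = 4, h′′(0) = 6.

f: a_k = 1, 3, 9, 27, 81, 243, 729, 2187, 6561, 19683, …
g: a_k = 3, 3, 6, 9, 15, 24, 39, 63, 102, 165, …
f+g: L₀ = lclm(L_f,L_g), ord ≤ 1+1.
Integrate: L := L₀·Dx.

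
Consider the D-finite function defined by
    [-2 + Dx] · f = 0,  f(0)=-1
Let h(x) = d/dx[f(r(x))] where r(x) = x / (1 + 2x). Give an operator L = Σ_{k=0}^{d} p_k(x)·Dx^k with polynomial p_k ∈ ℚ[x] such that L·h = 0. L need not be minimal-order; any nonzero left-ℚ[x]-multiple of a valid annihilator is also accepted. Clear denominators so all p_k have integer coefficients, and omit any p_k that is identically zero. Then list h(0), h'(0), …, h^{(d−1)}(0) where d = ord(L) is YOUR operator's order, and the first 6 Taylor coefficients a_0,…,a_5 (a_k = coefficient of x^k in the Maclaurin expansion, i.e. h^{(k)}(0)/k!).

f: a_k = -1, -2, -2, -4/3, -2/3, -4/15, …
h₀=f(r): pull back L_f along r ⇒ L₀.
h=h₀': d/dx-closure on L₀ ⇒ L.
L = (-2 - 8·x) + (-1 - 4·x - 4·x^2)·Dx  (order 1).
h: a_k = -2, 4, -4, -8/3, 76/3, -1208/15, …
ICs: h(0) = -2.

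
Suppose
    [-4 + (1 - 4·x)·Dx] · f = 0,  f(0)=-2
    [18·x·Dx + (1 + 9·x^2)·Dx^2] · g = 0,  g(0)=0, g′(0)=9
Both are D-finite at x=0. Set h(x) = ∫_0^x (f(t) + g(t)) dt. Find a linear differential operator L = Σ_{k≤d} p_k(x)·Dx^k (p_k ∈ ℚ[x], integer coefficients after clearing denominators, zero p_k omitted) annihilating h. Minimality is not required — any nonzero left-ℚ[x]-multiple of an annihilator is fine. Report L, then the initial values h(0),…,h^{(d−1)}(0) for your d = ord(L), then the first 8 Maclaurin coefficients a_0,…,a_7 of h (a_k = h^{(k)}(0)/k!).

f: a_k = -2, -8, -32, -128, -512, -2048, -8192, -32768, …
g: a_k = 0, 9, 0, -27, 0, 729/5, 0, -6561/7, …
L₀ := lclm(L_f,L_g); ord L₀ ≤ 1+2.
h=∫h₀ ⇒ L = L₀·Dx.
L = (-72 + 1152·x + 1944·x^2)·Dx^2 + (57 - 72·x + 765·x^2 + 1944·x^3)·Dx^3 + (-4 + 7·x + 63·x^3 + 324·x^4)·Dx^4  (order 4).
h: a_k = 0, -2, 1/2, -32/3, -155/4, -512/5, -9511/30, -8192/7, …
ICs: h(0) = 0, h′(0) = -2, h′′(0) = 1, h′′′(0) = -64.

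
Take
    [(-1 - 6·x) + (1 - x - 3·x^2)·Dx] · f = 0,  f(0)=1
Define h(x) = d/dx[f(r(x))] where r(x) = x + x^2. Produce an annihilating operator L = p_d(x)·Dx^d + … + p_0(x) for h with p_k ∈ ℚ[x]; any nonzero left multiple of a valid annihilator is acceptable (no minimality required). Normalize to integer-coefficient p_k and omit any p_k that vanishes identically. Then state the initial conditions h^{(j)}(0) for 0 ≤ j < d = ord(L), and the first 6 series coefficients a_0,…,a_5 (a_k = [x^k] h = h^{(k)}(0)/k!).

L = (10 + 60·x + 168·x^2 + 396·x^3 + 648·x^4 + 540·x^5 + 180·x^6) + (-1 - 7·x - 6·x^2 + 44·x^3 + 135·x^4 + 180·x^5 + 126·x^6 + 36·x^7)·Dx  (order 1).
h: a_k = 1, 10, 45, 176, 685, 2508, …
ICs: h(0) = 1.

f: a_k = 1, 1, 4, 7, 19, 40, …
f∘r: x↦r, Dx↦Dx/r' in L_f ⇒ L₀.
Differentiate: ansatz ord ≤ ord L₀ ⇒ L.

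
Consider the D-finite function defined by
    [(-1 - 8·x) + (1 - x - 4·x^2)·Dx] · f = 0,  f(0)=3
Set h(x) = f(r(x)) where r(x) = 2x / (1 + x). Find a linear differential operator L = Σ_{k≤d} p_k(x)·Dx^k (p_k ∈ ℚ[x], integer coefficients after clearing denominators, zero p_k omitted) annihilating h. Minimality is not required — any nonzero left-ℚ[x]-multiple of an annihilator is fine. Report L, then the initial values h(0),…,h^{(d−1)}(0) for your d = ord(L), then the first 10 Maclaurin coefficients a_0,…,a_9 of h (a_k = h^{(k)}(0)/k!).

L = (2 + 34·x) + (-1 - x + 17·x^2 + 17·x^3)·Dx  (order 1).
h: a_k = 3, 6, 54, 102, 918, 1734, 15606, 29478, 265302, 501126, …
ICs: h(0) = 3.

f: a_k = 3, 3, 15, 27, 87, 195, 543, 1323, 3495, 8787, …
Substitute x→r, Dx→(1/r')Dx; clear ⇒ L₀.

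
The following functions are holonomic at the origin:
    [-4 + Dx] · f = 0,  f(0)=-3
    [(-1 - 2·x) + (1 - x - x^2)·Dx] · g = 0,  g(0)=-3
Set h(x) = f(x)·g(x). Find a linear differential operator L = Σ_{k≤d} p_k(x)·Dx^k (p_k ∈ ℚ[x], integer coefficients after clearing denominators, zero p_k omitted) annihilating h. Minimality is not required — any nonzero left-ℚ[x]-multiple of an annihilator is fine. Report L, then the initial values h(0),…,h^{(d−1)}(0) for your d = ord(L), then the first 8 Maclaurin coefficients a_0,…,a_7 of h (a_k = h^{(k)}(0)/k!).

f: a_k = -3, -12, -24, -32, -32, -128/5, -256/15, -1024/105, …
g: a_k = -3, -3, -6, -9, -15, -24, -39, -63, …
Sym-product of L_f,L_g gives L₀ (≤ ord 1).
L = (5 - 2·x - 4·x^2) + (-1 + x + x^2)·Dx  (order 1).
h: a_k = 9, 45, 126, 267, 489, 4164/5, 1373, 78227/35, …
ICs: h(0) = 9.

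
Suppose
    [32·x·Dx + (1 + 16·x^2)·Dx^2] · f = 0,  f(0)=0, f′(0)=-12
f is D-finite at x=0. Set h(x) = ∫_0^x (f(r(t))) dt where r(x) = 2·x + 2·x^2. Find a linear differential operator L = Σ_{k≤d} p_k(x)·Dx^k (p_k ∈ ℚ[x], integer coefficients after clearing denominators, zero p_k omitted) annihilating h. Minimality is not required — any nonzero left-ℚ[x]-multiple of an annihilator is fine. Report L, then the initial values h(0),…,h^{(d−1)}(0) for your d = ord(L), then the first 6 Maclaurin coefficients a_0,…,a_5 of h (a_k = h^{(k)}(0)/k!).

f: a_k = 0, -12, 0, 64, 0, -3072/5, …
Change of var in L_f (x↦r) gives L₀.
h=∫h₀ ⇒ L = L₀·Dx.
L = (-2 + 128·x + 512·x^2 + 768·x^3 + 384·x^4)·Dx^2 + (1 + 2·x + 64·x^2 + 256·x^3 + 320·x^4 + 128·x^5)·Dx^3  (order 3).
h: a_k = 0, 0, -12, -8, 128, 1536/5, …
ICs: h(0) = 0, h′(0) = 0, h′′(0) = -24.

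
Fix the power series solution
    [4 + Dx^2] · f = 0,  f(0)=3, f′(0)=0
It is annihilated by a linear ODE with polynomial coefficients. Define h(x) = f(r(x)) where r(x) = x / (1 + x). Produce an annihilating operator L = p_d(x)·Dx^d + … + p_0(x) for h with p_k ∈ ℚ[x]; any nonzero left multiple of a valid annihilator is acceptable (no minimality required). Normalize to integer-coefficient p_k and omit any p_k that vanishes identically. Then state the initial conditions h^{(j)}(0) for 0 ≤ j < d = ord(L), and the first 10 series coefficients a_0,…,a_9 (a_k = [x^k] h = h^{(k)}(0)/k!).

f: a_k = 3, 0, -6, 0, 2, 0, -4/15, 0, 2/105, 0, …
L₀ from L_f via x↦r, Dx↦r'^{-1}Dx.
L = 4 + (2 + 6·x + 6·x^2 + 2·x^3)·Dx + (1 + 4·x + 6·x^2 + 4·x^3 + x^4)·Dx^2  (order 2).
h: a_k = 3, 0, -6, 12, -16, 16, -154/15, -12/5, 2354/105, -5168/105, …
ICs: h(0) = 3, h′(0) = 0.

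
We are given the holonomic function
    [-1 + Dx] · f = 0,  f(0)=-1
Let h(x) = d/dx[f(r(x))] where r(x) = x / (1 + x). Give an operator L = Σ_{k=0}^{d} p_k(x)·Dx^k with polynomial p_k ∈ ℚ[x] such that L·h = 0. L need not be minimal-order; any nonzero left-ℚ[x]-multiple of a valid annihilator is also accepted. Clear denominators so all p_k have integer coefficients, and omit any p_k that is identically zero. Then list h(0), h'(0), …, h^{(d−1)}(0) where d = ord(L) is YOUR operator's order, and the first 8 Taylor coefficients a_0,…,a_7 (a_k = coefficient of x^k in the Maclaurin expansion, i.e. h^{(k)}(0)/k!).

L = (-1 - 2·x) + (-1 - 2·x - x^2)·Dx  (order 1).
h: a_k = -1, 1, -1/2, -1/6, 19/24, -151/120, 1091/720, -7841/5040, …
ICs: h(0) = -1.

f: a_k = -1, -1, -1/2, -1/6, -1/24, -1/120, -1/720, -1/5040, …
Change of var in L_f (x↦r) gives L₀.
h₀' ⇒ L via d/dx closure of L₀.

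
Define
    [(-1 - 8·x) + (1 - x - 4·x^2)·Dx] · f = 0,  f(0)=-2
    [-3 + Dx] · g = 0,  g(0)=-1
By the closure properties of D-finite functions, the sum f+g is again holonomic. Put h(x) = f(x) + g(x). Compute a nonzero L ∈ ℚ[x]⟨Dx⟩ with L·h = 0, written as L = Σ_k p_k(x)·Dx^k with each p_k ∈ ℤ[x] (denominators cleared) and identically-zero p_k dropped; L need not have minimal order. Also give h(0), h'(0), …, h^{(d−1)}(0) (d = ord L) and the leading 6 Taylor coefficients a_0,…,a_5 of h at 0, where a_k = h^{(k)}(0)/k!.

L = (-21 - 9·x - 396·x^2 - 288·x^3) + (1 + 42·x + 159·x^2 - 72·x^3 - 144·x^4)·Dx + (2 - 13·x - 9·x^2 + 56·x^3 + 48·x^4)·Dx^2  (order 2).
h: a_k = -3, -5, -29/2, -45/2, -491/8, -5281/40, …
ICs: h(0) = -3, h′(0) = -5.

f: a_k = -2, -2, -10, -18, -58, -130, …
g: a_k = -1, -3, -9/2, -9/2, -27/8, -81/40, …
f+g: L₀ = lclm(L_f,L_g), ord ≤ 1+1.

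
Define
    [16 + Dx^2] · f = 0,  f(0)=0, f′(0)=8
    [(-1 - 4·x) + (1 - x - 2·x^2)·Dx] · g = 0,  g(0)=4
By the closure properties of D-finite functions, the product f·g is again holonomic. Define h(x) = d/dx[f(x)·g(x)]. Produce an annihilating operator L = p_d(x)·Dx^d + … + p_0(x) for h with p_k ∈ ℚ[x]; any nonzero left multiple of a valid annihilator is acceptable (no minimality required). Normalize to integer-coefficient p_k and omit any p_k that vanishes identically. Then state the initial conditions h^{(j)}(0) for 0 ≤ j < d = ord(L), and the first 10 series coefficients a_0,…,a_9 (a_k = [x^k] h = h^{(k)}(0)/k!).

L = (4 - 128·x - 192·x^2 + 256·x^3 + 256·x^4) + (-5 - 12·x + 48·x^2 + 64·x^3)·Dx + (3 - 7·x - 10·x^2 + 16·x^3 + 16·x^4)·Dx^2  (order 2).
h: a_k = 32, 64, 32, 896/3, 2464/3, 9408/5, 38816/9, 3133184/315, 7034656/315, 28168640/567, …
ICs: h(0) = 32, h′(0) = 64.

f: a_k = 0, 8, 0, -64/3, 0, 256/15, 0, -2048/315, 0, 4096/2835, …
g: a_k = 4, 4, 12, 20, 44, 84, 172, 340, 684, 1364, …
L₀ := L_f ⊗_s L_g (sym. prod.), ord ≤ 2.
h₀' ⇒ L via d/dx closure of L₀.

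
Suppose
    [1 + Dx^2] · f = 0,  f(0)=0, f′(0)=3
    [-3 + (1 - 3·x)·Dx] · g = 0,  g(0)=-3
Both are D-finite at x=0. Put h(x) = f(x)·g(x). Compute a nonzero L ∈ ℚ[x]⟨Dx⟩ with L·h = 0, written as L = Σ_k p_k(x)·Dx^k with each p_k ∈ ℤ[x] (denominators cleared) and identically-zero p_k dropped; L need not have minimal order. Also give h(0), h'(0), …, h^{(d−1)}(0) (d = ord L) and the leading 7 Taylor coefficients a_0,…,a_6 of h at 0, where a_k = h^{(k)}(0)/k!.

L = (-1 + 3·x) + 6·Dx + (-1 + 3·x)·Dx^2  (order 2).
h: a_k = 0, -9, -27, -159/2, -477/2, -28623/40, -85869/40, …
ICs: h(0) = 0, h′(0) = -9.

f: a_k = 0, 3, 0, -1/2, 0, 1/40, 0, …
g: a_k = -3, -9, -27, -81, -243, -729, -2187, …
Sym-product of L_f,L_g gives L₀ (≤ ord 2).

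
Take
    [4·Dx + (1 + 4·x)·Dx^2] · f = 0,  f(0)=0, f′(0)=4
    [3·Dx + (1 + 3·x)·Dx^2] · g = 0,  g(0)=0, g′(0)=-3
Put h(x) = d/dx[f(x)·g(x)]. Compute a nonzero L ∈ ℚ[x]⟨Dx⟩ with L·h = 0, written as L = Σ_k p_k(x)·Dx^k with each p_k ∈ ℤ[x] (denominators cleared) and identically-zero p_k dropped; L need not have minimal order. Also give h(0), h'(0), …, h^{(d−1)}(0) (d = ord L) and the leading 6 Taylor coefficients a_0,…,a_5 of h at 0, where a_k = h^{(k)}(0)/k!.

L = (600 + 4032·x + 6912·x^2) + (854 + 8808·x + 30240·x^2 + 34560·x^3)·Dx + (172 + 2380·x + 12312·x^2 + 28224·x^3 + 24192·x^4)·Dx^2 + (7 + 122·x + 847·x^2 + 2928·x^3 + 5040·x^4 + 3456·x^5)·Dx^3  (order 3).
h: a_k = 0, -24, 126, -544, 2205, -43524/5, …
ICs: h(0) = 0, h′(0) = -24, h′′(0) = 252.

f: a_k = 0, 4, -8, 64/3, -64, 1024/5, …
g: a_k = 0, -3, 9/2, -9, 81/4, -243/5, …
Product ⇒ symmetric product L₀, ord ≤ 4.
Differentiate: ansatz ord ≤ ord L₀ ⇒ L.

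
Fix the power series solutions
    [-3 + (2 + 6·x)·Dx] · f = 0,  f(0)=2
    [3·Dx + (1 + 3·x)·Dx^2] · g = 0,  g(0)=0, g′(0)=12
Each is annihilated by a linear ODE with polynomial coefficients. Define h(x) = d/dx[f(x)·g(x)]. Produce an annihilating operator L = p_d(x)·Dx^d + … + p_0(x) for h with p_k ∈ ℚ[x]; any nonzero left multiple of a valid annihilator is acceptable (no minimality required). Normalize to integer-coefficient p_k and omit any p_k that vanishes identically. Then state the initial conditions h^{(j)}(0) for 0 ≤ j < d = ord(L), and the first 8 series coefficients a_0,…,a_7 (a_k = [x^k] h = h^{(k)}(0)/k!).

L = 9 + (24 + 72·x)·Dx + (4 + 24·x + 36·x^2)·Dx^2  (order 2).
h: a_k = 24, 0, -27, 108, -5751/16, 22599/20, -2218347/640, 5880843/560, …
ICs: h(0) = 24, h′(0) = 0.

f: a_k = 2, 3, -9/4, 27/8, -405/64, 1701/128, -15309/512, 72171/1024, …
g: a_k = 0, 12, -18, 36, -81, 972/5, -486, 8748/7, …
Sym-product of L_f,L_g gives L₀ (≤ ord 2).
Differentiate: ansatz ord ≤ ord L₀ ⇒ L.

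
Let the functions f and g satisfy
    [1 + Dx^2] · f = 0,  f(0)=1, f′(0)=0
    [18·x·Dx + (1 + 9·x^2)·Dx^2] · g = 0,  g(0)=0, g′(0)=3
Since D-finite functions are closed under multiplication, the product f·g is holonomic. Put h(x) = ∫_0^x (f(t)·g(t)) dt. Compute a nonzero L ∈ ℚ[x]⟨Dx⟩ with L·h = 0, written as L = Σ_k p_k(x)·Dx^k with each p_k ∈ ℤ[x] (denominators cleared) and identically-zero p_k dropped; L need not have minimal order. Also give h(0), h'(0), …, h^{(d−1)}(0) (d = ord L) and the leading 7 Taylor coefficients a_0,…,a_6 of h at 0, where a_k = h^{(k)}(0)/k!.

L = (370 + 9594·x^2 + 4131·x^4 + 2916·x^6 + 6561·x^8)·Dx + (684·x + 6804·x^3 + 8748·x^5 + 26244·x^7)·Dx^2 + (380 + 9792·x^2 + 5346·x^4 + 5832·x^6 + 13122·x^8)·Dx^3 + (684·x + 6804·x^3 + 8748·x^5 + 26244·x^7)·Dx^4 + (10 + 198·x^2 + 1215·x^4 + 2916·x^6 + 6561·x^8)·Dx^5  (order 5).
h: a_k = 0, 0, 3/2, 0, -21/8, 0, 2129/240, …
ICs: h(0) = 0, h′(0) = 0, h′′(0) = 3, h′′′(0) = 0, h′′′′(0) = -63.

f: a_k = 1, 0, -1/2, 0, 1/24, 0, -1/720, …
g: a_k = 0, 3, 0, -9, 0, 243/5, 0, …
Product ⇒ symmetric product L₀, ord ≤ 4.
Integrate: L := L₀·Dx.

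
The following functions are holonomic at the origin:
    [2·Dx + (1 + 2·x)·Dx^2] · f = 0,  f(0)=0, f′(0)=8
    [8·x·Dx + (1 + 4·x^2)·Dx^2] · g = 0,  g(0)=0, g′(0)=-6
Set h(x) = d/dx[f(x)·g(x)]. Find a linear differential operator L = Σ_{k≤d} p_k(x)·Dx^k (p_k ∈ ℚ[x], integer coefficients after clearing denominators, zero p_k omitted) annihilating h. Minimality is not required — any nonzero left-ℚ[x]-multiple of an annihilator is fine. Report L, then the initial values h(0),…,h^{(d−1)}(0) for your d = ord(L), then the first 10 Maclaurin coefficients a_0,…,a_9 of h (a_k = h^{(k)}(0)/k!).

f: a_k = 0, 8, -8, 32/3, -16, 128/5, -128/3, 512/7, -128, 2048/9, …
g: a_k = 0, -6, 0, 8, 0, -96/5, 0, 384/7, 0, -512/3, …
Product ⇒ symmetric product L₀, ord ≤ 4.
h₀' ⇒ L via d/dx closure of L₀.
L = (192 + 704·x + 2560·x^2 + 9984·x^3 + 15360·x^4 + 13312·x^5 + 4096·x^7) + (72 + 992·x + 4928·x^2 + 15488·x^3 + 34816·x^4 + 47616·x^5 + 35840·x^6 + 6144·x^7 + 14336·x^8)·Dx + (24 + 256·x + 1536·x^2 + 4992·x^3 + 11520·x^4 + 19968·x^5 + 24576·x^6 + 18432·x^7 + 6144·x^8 + 8192·x^9)·Dx^2 + (5 + 36·x + 148·x^2 + 448·x^3 + 1056·x^4 + 1920·x^5 + 2688·x^6 + 3072·x^7 + 2304·x^8 + 1024·x^9 + 1024·x^10)·Dx^3  (order 3).
h: a_k = 0, -96, 144, 0, 160, -6656/5, 9856/5, 0, 92928/35, -2154496/105, …
ICs: h(0) = 0, h′(0) = -96, h′′(0) = 288.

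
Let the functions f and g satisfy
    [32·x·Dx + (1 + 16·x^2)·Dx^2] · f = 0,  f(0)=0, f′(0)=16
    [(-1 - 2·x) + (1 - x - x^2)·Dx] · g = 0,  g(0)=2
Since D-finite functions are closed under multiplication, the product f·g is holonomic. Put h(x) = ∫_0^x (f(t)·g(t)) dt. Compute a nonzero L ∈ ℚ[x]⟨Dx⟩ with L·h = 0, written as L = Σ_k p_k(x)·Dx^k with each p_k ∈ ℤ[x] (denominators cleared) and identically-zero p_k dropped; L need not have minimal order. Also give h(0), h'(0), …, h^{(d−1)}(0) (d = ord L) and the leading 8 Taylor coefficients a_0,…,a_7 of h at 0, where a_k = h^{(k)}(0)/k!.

L = (2 + 32·x + 96·x^2)·Dx + (2 - 28·x + 64·x^2 + 96·x^3)·Dx^2 + (-1 + x - 15·x^2 + 16·x^3 + 16·x^4)·Dx^3  (order 3).
h: a_k = 0, 0, 16, 32/3, -80/3, -224/15, 10928/45, 6912/35, …
ICs: h(0) = 0, h′(0) = 0, h′′(0) = 32.

f: a_k = 0, 16, 0, -256/3, 0, 4096/5, 0, -65536/7, …
g: a_k = 2, 2, 4, 6, 10, 16, 26, 42, …
Sym-product of L_f,L_g gives L₀ (≤ ord 2).
h=∫₀ˣh₀: take L = L₀·Dx.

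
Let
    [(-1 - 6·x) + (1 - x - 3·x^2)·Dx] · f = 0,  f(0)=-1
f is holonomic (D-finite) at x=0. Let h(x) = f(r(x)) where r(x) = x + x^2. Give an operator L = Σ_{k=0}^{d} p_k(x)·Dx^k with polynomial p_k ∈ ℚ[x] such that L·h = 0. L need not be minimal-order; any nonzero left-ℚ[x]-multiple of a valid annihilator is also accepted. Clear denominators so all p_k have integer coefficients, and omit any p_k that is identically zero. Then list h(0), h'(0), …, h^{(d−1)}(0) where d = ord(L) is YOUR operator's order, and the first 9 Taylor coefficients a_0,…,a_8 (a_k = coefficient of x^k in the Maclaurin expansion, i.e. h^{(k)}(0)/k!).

L = (1 + 8·x + 18·x^2 + 12·x^3) + (-1 + x + 4·x^2 + 6·x^3 + 3·x^4)·Dx  (order 1).
h: a_k = -1, -1, -5, -15, -44, -137, -418, -1275, -3901, …
ICs: h(0) = -1.

f: a_k = -1, -1, -4, -7, -19, -40, -97, -217, -508, …
Substitute x→r, Dx→(1/r')Dx; clear ⇒ L₀.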